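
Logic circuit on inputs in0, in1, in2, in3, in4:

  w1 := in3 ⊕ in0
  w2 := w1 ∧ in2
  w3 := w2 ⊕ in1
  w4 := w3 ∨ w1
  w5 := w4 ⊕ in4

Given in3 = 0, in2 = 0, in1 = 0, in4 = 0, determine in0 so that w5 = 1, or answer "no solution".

w5 = w4 ⊕ in4 must be 1, so w4 and in4 differ.
Check with in3 = 0, in2 = 0, in1 = 0, in4 = 0 and in0=1:
w1 = in3 ⊕ in0 = 0 ⊕ 1 = 1
w2 = w1 ∧ in2 = 1 ∧ 0 = 0
w3 = w2 ⊕ in1 = 0 ⊕ 0 = 0
w4 = w3 ∨ w1 = 0 ∨ 1 = 1
w5 = w4 ⊕ in4 = 1 ⊕ 0 = 1
So w5 = 1.

in0=1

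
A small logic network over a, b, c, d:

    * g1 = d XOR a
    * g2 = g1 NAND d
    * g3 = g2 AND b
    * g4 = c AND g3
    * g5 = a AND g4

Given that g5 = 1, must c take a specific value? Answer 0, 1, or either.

g5 = a AND g4 must be 1, so both a = 1 and g4 = 1.
g4 = c AND g3 must be 1, so both c = 1 and g3 = 1.
Every assignment with g5 = 1 has c = 1; there are 2 such assignment(s).
  a=1, b=1, c=1, d=0
  a=1, b=1, c=1, d=1

1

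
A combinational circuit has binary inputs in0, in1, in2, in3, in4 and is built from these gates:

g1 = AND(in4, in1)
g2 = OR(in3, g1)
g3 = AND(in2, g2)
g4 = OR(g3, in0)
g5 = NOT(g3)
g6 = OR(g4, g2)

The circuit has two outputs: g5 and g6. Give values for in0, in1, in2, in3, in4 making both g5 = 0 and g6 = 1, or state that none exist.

Check with in0=1 in1=0 in2=1 in3=1 in4=0:
g1 = AND(in4, in1) = AND(0, 0) = 0
g2 = OR(in3, g1) = OR(1, 0) = 1
g3 = AND(in2, g2) = AND(1, 1) = 1
g4 = OR(g3, in0) = OR(1, 1) = 1
g5 = NOT(g3) = NOT 1 = 0
g6 = OR(g4, g2) = OR(1, 1) = 1
So g5 = 0 and g6 = 1.

in0=1 in1=0 in2=1 in3=1 in4=0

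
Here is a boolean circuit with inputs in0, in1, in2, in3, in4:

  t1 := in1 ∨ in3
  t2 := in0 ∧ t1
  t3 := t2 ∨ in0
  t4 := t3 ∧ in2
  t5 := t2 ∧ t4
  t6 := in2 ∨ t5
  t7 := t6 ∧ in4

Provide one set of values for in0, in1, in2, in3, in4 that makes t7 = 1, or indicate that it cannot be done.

t7 = t6 ∧ in4 must be 1, so both t6 = 1 and in4 = 1.
t6 = in2 ∨ t5 must be 1, so at least one of in2, t5 is 1.
Check with in0=0 in1=0 in2=1 in3=0 in4=1:
t1 = in1 ∨ in3 = 0 ∨ 0 = 0
t2 = in0 ∧ t1 = 0 ∧ 0 = 0
t3 = t2 ∨ in0 = 0 ∨ 0 = 0
t4 = t3 ∧ in2 = 0 ∧ 1 = 0
t5 = t2 ∧ t4 = 0 ∧ 0 = 0
t6 = in2 ∨ t5 = 1 ∨ 0 = 1
t7 = t6 ∧ in4 = 1 ∧ 1 = 1
So t7 = 1 as required.

in0=0 in1=0 in2=1 in3=0 in4=1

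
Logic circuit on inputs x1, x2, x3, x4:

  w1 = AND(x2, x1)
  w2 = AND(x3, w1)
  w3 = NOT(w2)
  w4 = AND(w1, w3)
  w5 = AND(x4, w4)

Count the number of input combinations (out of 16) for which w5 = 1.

1

w5 = AND(x4, w4) must be 1, so both x4 = 1 and w4 = 1.
w4 = AND(w1, w3) must be 1, so both w1 = 1 and w3 = 1.
w1 = AND(x2, x1) must be 1, so both x2 = 1 and x1 = 1.
Satisfying assignments:
  x1=1, x2=1, x3=0, x4=1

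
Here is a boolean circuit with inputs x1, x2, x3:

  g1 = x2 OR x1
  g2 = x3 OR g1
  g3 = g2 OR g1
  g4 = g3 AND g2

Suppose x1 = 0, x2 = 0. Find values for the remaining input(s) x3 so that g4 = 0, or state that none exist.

x3=0

g4 = g3 AND g2 must be 0, so at least one of g3, g2 is 0.
Check with x1 = 0, x2 = 0 and x3=0:
g1 = x2 OR x1 = 0 OR 0 = 0
g2 = x3 OR g1 = 0 OR 0 = 0
g3 = g2 OR g1 = 0 OR 0 = 0
g4 = g3 AND g2 = 0 AND 0 = 0
So g4 = 0.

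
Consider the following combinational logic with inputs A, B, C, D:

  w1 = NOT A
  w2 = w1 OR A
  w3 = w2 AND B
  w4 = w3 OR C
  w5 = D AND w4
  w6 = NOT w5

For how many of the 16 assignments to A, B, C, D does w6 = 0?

6

w6 = NOT w5 must be 0, so w5 = 1.
Satisfying assignments:
  A=0, B=0, C=1, D=1
  A=0, B=1, C=0, D=1
  A=0, B=1, C=1, D=1
  A=1, B=0, C=1, D=1
  A=1, B=1, C=0, D=1
  A=1, B=1, C=1, D=1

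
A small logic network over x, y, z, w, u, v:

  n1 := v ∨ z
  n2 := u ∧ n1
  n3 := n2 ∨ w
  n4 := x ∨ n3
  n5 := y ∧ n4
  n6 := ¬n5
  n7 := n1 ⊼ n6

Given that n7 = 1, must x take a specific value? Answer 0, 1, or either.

Both values of x occur among assignments with n7 = 1:
  x=0: x=0, y=0, z=0, w=0, u=0, v=0
  x=1: x=1, y=0, z=0, w=0, u=0, v=0

either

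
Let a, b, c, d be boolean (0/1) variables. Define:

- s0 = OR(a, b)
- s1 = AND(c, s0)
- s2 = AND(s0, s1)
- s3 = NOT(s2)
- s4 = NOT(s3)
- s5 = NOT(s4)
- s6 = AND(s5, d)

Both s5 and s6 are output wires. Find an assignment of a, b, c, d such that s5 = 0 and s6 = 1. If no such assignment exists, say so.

no solution exists

Across all 16 input combinations, none give both s5 = 0 and s6 = 1.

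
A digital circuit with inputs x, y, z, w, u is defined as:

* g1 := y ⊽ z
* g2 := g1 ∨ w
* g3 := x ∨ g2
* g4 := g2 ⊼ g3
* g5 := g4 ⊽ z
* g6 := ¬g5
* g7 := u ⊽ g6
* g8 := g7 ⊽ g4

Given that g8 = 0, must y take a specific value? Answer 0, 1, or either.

Both values of y occur among assignments with g8 = 0:
  y=0: x=0, y=0, z=0, w=0, u=0
  y=1: x=0, y=1, z=0, w=0, u=0

either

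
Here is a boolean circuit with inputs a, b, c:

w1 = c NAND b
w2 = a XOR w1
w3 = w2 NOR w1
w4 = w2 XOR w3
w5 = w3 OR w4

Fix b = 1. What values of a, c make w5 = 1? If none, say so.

w5 = w3 OR w4 must be 1, so at least one of w3, w4 is 1.
Check with b = 1 and a=0, c=0:
w1 = c NAND b = 0 NAND 1 = 1
w2 = a XOR w1 = 0 XOR 1 = 1
w3 = w2 NOR w1 = 1 NOR 1 = 0
w4 = w2 XOR w3 = 1 XOR 0 = 1
w5 = w3 OR w4 = 0 OR 1 = 1
So w5 = 1.

a=0, c=0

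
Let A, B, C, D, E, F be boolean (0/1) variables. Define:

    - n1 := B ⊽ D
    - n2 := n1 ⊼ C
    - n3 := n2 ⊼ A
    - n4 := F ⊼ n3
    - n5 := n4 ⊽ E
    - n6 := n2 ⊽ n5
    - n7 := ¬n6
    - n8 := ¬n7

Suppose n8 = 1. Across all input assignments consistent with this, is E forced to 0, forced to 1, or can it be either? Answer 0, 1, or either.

either

Both values of E occur among assignments with n8 = 1:
  E=0: A=0, B=0, C=1, D=0, E=0, F=0
  E=1: A=0, B=0, C=1, D=0, E=1, F=0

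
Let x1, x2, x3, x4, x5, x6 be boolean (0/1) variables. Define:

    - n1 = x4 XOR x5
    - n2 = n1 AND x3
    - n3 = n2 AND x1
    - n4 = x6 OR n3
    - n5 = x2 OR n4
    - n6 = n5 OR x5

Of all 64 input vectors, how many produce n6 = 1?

57

n6 = n5 OR x5 must be 1, so at least one of n5, x5 is 1.
Enumerating the 64 input combinations, 57 give n6 = 1 and 7 give n6 = 0.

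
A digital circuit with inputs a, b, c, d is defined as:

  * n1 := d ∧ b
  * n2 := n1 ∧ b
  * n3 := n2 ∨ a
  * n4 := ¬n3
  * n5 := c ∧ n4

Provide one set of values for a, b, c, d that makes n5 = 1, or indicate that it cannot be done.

n5 = c ∧ n4 must be 1, so both c = 1 and n4 = 1.
n4 = ¬n3 must be 1, so n3 = 0.
Check with a=0, b=1, c=1, d=0:
n1 = d ∧ b = 0 ∧ 1 = 0
n2 = n1 ∧ b = 0 ∧ 1 = 0
n3 = n2 ∨ a = 0 ∨ 0 = 0
n4 = ¬n3 = ¬0 = 1
n5 = c ∧ n4 = 1 ∧ 1 = 1
So n5 = 1 as required.

a=0, b=1, c=1, d=0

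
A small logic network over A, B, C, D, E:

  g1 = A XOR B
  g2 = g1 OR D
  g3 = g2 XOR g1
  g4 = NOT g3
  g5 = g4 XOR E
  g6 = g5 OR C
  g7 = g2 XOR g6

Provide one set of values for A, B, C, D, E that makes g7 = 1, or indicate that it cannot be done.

g7 = g2 XOR g6 must be 1, so g2 and g6 differ.
Check with A=1, B=1, C=1, D=0, E=1:
g1 = A XOR B = 1 XOR 1 = 0
g2 = g1 OR D = 0 OR 0 = 0
g3 = g2 XOR g1 = 0 XOR 0 = 0
g4 = NOT g3 = NOT 0 = 1
g5 = g4 XOR E = 1 XOR 1 = 0
g6 = g5 OR C = 0 OR 1 = 1
g7 = g2 XOR g6 = 0 XOR 1 = 1
So g7 = 1 as required.

A=1, B=1, C=1, D=0, E=1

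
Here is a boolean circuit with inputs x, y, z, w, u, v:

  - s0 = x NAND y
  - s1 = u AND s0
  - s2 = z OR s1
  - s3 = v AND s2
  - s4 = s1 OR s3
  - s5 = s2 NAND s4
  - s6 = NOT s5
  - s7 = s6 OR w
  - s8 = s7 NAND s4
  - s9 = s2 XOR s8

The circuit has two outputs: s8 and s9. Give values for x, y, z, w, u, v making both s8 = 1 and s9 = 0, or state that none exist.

Check with x=0, y=1, z=1, w=1, u=0, v=0:
s0 = x NAND y = 0 NAND 1 = 1
s1 = u AND s0 = 0 AND 1 = 0
s2 = z OR s1 = 1 OR 0 = 1
s3 = v AND s2 = 0 AND 1 = 0
s4 = s1 OR s3 = 0 OR 0 = 0
s5 = s2 NAND s4 = 1 NAND 0 = 1
s6 = NOT s5 = NOT 1 = 0
s7 = s6 OR w = 0 OR 1 = 1
s8 = s7 NAND s4 = 1 NAND 0 = 1
s9 = s2 XOR s8 = 1 XOR 1 = 0
So s8 = 1 and s9 = 0.

x=0, y=1, z=1, w=1, u=0, v=0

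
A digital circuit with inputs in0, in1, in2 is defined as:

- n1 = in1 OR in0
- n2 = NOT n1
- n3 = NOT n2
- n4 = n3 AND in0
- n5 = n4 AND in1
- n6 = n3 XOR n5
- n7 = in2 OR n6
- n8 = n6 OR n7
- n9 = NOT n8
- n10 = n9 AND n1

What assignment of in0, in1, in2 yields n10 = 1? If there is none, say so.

n10 = n9 AND n1 must be 1, so both n9 = 1 and n1 = 1.
Check with in0=1, in1=1, in2=0:
n1 = in1 OR in0 = 1 OR 1 = 1
n2 = NOT n1 = NOT 1 = 0
n3 = NOT n2 = NOT 0 = 1
n4 = n3 AND in0 = 1 AND 1 = 1
n5 = n4 AND in1 = 1 AND 1 = 1
n6 = n3 XOR n5 = 1 XOR 1 = 0
n7 = in2 OR n6 = 0 OR 0 = 0
n8 = n6 OR n7 = 0 OR 0 = 0
n9 = NOT n8 = NOT 0 = 1
n10 = n9 AND n1 = 1 AND 1 = 1
So n10 = 1 as required.

in0=1, in1=1, in2=0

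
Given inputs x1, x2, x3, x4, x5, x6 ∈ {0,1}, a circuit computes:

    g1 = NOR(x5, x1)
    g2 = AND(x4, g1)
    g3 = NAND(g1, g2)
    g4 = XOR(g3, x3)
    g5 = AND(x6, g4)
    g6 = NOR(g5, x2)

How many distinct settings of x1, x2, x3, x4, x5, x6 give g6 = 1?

g6 = NOR(g5, x2) must be 1, so both g5 = 0 and x2 = 0.
Enumerating the 64 input combinations, 24 give g6 = 1 and 40 give g6 = 0.

24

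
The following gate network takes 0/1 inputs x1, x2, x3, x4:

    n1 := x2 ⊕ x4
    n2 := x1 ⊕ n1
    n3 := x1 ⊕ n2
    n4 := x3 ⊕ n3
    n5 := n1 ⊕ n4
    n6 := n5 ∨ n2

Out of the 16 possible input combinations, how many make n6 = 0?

n6 = n5 ∨ n2 must be 0, so both n5 = 0 and n2 = 0.
n5 = n1 ⊕ n4 must be 0, so n1 and n4 are equal.
Satisfying assignments:
  x1=0, x2=0, x3=0, x4=0
  x1=0, x2=1, x3=0, x4=1
  x1=1, x2=0, x3=0, x4=1
  x1=1, x2=1, x3=0, x4=0

4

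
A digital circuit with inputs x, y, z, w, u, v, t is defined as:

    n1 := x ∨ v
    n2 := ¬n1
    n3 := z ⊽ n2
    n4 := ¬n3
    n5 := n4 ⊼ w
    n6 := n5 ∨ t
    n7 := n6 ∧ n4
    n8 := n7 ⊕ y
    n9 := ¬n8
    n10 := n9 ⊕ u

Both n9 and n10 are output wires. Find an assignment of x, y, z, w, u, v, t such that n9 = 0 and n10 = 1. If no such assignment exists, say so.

x=0, y=0, z=1, w=1, u=1, v=1, t=1

Check with x=0, y=0, z=1, w=1, u=1, v=1, t=1:
n1 = x ∨ v = 0 ∨ 1 = 1
n2 = ¬n1 = ¬1 = 0
n3 = z ⊽ n2 = 1 ⊽ 0 = 0
n4 = ¬n3 = ¬0 = 1
n5 = n4 ⊼ w = 1 ⊼ 1 = 0
n6 = n5 ∨ t = 0 ∨ 1 = 1
n7 = n6 ∧ n4 = 1 ∧ 1 = 1
n8 = n7 ⊕ y = 1 ⊕ 0 = 1
n9 = ¬n8 = ¬1 = 0
n10 = n9 ⊕ u = 0 ⊕ 1 = 1
So n9 = 0 and n10 = 1.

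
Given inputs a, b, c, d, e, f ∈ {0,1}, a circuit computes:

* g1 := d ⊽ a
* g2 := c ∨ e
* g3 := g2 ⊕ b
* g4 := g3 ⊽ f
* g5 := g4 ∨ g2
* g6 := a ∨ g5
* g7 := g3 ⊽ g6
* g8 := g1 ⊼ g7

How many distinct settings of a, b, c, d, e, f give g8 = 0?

1

g8 = g1 ⊼ g7 must be 0, so both g1 = 1 and g7 = 1.
g1 = d ⊽ a must be 1, so both d = 0 and a = 0.
Satisfying assignments:
  a=0, b=0, c=0, d=0, e=0, f=1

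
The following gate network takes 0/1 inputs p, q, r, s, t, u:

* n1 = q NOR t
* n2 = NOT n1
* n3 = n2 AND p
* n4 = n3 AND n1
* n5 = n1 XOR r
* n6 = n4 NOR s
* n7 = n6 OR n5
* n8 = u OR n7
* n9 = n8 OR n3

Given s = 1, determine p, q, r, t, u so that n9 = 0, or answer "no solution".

p=0 q=0 r=0 t=1 u=0

Check with s = 1 and p=0, q=0, r=0, t=1, u=0:
n1 = q NOR t = 0 NOR 1 = 0
n2 = NOT n1 = NOT 0 = 1
n3 = n2 AND p = 1 AND 0 = 0
n4 = n3 AND n1 = 0 AND 0 = 0
n5 = n1 XOR r = 0 XOR 0 = 0
n6 = n4 NOR s = 0 NOR 1 = 0
n7 = n6 OR n5 = 0 OR 0 = 0
n8 = u OR n7 = 0 OR 0 = 0
n9 = n8 OR n3 = 0 OR 0 = 0
So n9 = 0.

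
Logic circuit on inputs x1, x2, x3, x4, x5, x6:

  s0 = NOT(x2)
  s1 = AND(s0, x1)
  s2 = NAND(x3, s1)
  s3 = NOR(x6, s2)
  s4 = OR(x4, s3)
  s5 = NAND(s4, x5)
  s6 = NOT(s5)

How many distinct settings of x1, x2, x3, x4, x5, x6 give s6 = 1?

s6 = NOT(s5) must be 1, so s5 = 0.
Enumerating the 64 input combinations, 17 give s6 = 1 and 47 give s6 = 0.

17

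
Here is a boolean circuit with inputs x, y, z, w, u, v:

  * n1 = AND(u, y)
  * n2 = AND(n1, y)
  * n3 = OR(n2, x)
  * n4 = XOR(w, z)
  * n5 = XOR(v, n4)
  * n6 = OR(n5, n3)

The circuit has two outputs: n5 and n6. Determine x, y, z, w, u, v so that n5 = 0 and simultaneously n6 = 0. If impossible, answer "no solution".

Check with x=0 y=0 z=0 w=1 u=0 v=1:
n1 = AND(u, y) = AND(0, 0) = 0
n2 = AND(n1, y) = AND(0, 0) = 0
n3 = OR(n2, x) = OR(0, 0) = 0
n4 = XOR(w, z) = XOR(1, 0) = 1
n5 = XOR(v, n4) = XOR(1, 1) = 0
n6 = OR(n5, n3) = OR(0, 0) = 0
So n5 = 0 and n6 = 0.

x=0 y=0 z=0 w=1 u=0 v=1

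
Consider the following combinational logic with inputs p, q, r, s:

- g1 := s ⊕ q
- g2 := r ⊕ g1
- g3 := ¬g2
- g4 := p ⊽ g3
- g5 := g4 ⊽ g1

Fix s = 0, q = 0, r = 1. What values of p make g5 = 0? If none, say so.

p=0

g5 = g4 ⊽ g1 must be 0, so at least one of g4, g1 is 1.
Check with s = 0, q = 0, r = 1 and p=0:
g1 = s ⊕ q = 0 ⊕ 0 = 0
g2 = r ⊕ g1 = 1 ⊕ 0 = 1
g3 = ¬g2 = ¬1 = 0
g4 = p ⊽ g3 = 0 ⊽ 0 = 1
g5 = g4 ⊽ g1 = 1 ⊽ 0 = 0
So g5 = 0.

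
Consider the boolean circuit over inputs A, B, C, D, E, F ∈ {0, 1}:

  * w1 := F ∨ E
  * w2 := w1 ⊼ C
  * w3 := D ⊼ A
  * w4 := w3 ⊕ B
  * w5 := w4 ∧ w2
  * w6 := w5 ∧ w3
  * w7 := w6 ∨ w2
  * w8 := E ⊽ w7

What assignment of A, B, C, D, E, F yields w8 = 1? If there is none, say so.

A=0, B=0, C=1, D=1, E=0, F=1

Check with A=0, B=0, C=1, D=1, E=0, F=1:
w1 = F ∨ E = 1 ∨ 0 = 1
w2 = w1 ⊼ C = 1 ⊼ 1 = 0
w3 = D ⊼ A = 1 ⊼ 0 = 1
w4 = w3 ⊕ B = 1 ⊕ 0 = 1
w5 = w4 ∧ w2 = 1 ∧ 0 = 0
w6 = w5 ∧ w3 = 0 ∧ 1 = 0
w7 = w6 ∨ w2 = 0 ∨ 0 = 0
w8 = E ⊽ w7 = 0 ⊽ 0 = 1
So w8 = 1 as required.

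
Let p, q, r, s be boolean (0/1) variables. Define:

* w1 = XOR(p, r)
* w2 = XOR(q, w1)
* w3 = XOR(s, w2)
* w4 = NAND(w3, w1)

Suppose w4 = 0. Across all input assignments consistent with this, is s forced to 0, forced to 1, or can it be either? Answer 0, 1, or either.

either

Both values of s occur among assignments with w4 = 0:
  s=0: p=0, q=0, r=1, s=0
  s=1: p=0, q=1, r=1, s=1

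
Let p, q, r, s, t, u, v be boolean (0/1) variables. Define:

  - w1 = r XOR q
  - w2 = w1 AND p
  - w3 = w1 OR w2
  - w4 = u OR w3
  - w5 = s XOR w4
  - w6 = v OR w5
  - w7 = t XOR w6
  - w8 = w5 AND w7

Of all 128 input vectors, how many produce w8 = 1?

w8 = w5 AND w7 must be 1, so both w5 = 1 and w7 = 1.
w5 = s XOR w4 must be 1, so s and w4 differ.
Enumerating the 128 input combinations, 32 give w8 = 1 and 96 give w8 = 0.

32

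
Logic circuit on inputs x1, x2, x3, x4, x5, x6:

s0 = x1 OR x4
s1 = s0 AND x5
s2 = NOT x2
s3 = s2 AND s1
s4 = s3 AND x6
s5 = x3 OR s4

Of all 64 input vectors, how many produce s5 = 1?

35

s5 = x3 OR s4 must be 1, so at least one of x3, s4 is 1.
Enumerating the 64 input combinations, 35 give s5 = 1 and 29 give s5 = 0.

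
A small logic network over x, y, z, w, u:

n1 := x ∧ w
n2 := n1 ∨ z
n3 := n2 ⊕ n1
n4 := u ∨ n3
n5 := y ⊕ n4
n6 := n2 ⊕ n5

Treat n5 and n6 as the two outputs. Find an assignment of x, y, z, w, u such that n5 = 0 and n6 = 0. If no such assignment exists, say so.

Check with x=1, y=1, z=0, w=0, u=1:
n1 = x ∧ w = 1 ∧ 0 = 0
n2 = n1 ∨ z = 0 ∨ 0 = 0
n3 = n2 ⊕ n1 = 0 ⊕ 0 = 0
n4 = u ∨ n3 = 1 ∨ 0 = 1
n5 = y ⊕ n4 = 1 ⊕ 1 = 0
n6 = n2 ⊕ n5 = 0 ⊕ 0 = 0
So n5 = 0 and n6 = 0.

x=1, y=1, z=0, w=0, u=1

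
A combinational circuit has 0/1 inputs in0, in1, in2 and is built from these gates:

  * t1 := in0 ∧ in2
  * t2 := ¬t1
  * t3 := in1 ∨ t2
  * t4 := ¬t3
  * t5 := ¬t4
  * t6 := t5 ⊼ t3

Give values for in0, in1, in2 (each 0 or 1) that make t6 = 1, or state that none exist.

t6 = t5 ⊼ t3 must be 1, so at least one of t5, t3 is 0.
Check with in0=1, in1=0, in2=1:
t1 = in0 ∧ in2 = 1 ∧ 1 = 1
t2 = ¬t1 = ¬1 = 0
t3 = in1 ∨ t2 = 0 ∨ 0 = 0
t4 = ¬t3 = ¬0 = 1
t5 = ¬t4 = ¬1 = 0
t6 = t5 ⊼ t3 = 0 ⊼ 0 = 1
So t6 = 1 as required.

in0=1, in1=0, in2=1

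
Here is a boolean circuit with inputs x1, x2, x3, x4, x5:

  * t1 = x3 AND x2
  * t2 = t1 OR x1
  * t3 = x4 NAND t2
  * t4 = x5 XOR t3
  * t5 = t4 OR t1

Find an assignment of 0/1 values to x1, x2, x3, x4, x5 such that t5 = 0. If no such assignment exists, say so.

x1=1, x2=0, x3=0, x4=0, x5=1

t5 = t4 OR t1 must be 0, so both t4 = 0 and t1 = 0.
t4 = x5 XOR t3 must be 0, so x5 and t3 are equal.
t1 = x3 AND x2 must be 0, so at least one of x3, x2 is 0.
Check with x1=1, x2=0, x3=0, x4=0, x5=1:
t1 = x3 AND x2 = 0 AND 0 = 0
t2 = t1 OR x1 = 0 OR 1 = 1
t3 = x4 NAND t2 = 0 NAND 1 = 1
t4 = x5 XOR t3 = 1 XOR 1 = 0
t5 = t4 OR t1 = 0 OR 0 = 0
So t5 = 0 as required.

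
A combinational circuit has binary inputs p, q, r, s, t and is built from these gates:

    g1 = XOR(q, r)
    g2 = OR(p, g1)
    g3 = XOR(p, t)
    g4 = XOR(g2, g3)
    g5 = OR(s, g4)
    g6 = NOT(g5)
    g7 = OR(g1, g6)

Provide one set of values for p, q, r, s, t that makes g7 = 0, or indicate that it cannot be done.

Check with p=1, q=0, r=0, s=0, t=1:
g1 = XOR(q, r) = XOR(0, 0) = 0
g2 = OR(p, g1) = OR(1, 0) = 1
g3 = XOR(p, t) = XOR(1, 1) = 0
g4 = XOR(g2, g3) = XOR(1, 0) = 1
g5 = OR(s, g4) = OR(0, 1) = 1
g6 = NOT(g5) = NOT 1 = 0
g7 = OR(g1, g6) = OR(0, 0) = 0
So g7 = 0 as required.

p=1, q=0, r=0, s=0, t=1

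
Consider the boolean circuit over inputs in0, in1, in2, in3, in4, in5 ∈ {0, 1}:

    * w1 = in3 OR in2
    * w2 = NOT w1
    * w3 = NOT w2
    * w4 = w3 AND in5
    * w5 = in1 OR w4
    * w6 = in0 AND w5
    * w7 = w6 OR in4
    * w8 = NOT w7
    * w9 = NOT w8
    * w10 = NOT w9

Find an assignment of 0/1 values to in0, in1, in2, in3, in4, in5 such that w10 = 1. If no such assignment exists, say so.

w10 = NOT w9 must be 1, so w9 = 0.
w9 = NOT w8 must be 0, so w8 = 1.
Check with in0=0, in1=0, in2=0, in3=1, in4=0, in5=1:
w1 = in3 OR in2 = 1 OR 0 = 1
w2 = NOT w1 = NOT 1 = 0
w3 = NOT w2 = NOT 0 = 1
w4 = w3 AND in5 = 1 AND 1 = 1
w5 = in1 OR w4 = 0 OR 1 = 1
w6 = in0 AND w5 = 0 AND 1 = 0
w7 = w6 OR in4 = 0 OR 0 = 0
w8 = NOT w7 = NOT 0 = 1
w9 = NOT w8 = NOT 1 = 0
w10 = NOT w9 = NOT 0 = 1
So w10 = 1 as required.

in0=0, in1=0, in2=0, in3=1, in4=0, in5=1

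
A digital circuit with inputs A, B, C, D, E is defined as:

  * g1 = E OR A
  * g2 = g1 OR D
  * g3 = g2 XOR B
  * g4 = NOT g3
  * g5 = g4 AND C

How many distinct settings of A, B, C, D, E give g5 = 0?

24

g5 = g4 AND C must be 0, so at least one of g4, C is 0.
Enumerating the 32 input combinations, 24 give g5 = 0 and 8 give g5 = 1.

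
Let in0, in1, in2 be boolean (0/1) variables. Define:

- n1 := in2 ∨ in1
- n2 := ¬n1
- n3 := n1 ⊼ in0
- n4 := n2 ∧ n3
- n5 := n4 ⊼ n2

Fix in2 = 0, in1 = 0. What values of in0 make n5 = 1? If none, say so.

no solution exists

With in2 = 0, in1 = 0 fixed, none of the 2 settings of in0 give n5 = 1.
For example, with in0=0:
n1 = in2 ∨ in1 = 0 ∨ 0 = 0
n2 = ¬n1 = ¬0 = 1
n3 = n1 ⊼ in0 = 0 ⊼ 0 = 1
n4 = n2 ∧ n3 = 1 ∧ 1 = 1
n5 = n4 ⊼ n2 = 1 ⊼ 1 = 0
giving n5 = 0 ≠ 1.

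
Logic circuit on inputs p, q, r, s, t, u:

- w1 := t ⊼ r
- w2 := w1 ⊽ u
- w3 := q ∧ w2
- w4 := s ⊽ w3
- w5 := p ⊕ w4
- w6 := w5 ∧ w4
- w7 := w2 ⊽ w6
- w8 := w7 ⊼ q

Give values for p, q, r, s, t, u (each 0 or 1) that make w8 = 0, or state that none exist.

w8 = w7 ⊼ q must be 0, so both w7 = 1 and q = 1.
w7 = w2 ⊽ w6 must be 1, so both w2 = 0 and w6 = 0.
Check with p=1, q=1, r=0, s=1, t=0, u=1:
w1 = t ⊼ r = 0 ⊼ 0 = 1
w2 = w1 ⊽ u = 1 ⊽ 1 = 0
w3 = q ∧ w2 = 1 ∧ 0 = 0
w4 = s ⊽ w3 = 1 ⊽ 0 = 0
w5 = p ⊕ w4 = 1 ⊕ 0 = 1
w6 = w5 ∧ w4 = 1 ∧ 0 = 0
w7 = w2 ⊽ w6 = 0 ⊽ 0 = 1
w8 = w7 ⊼ q = 1 ⊼ 1 = 0
So w8 = 0 as required.

p=1, q=1, r=0, s=1, t=0, u=1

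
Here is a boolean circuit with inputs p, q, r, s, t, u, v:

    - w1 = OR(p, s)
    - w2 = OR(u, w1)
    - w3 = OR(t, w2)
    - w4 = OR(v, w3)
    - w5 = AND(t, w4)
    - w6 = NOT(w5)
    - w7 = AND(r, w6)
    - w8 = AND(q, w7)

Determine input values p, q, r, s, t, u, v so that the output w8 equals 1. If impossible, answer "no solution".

w8 = AND(q, w7) must be 1, so both q = 1 and w7 = 1.
w7 = AND(r, w6) must be 1, so both r = 1 and w6 = 1.
w6 = NOT(w5) must be 1, so w5 = 0.
Check with p=0 q=1 r=1 s=0 t=0 u=0 v=0:
w1 = OR(p, s) = OR(0, 0) = 0
w2 = OR(u, w1) = OR(0, 0) = 0
w3 = OR(t, w2) = OR(0, 0) = 0
w4 = OR(v, w3) = OR(0, 0) = 0
w5 = AND(t, w4) = AND(0, 0) = 0
w6 = NOT(w5) = NOT 0 = 1
w7 = AND(r, w6) = AND(1, 1) = 1
w8 = AND(q, w7) = AND(1, 1) = 1
So w8 = 1 as required.

p=0 q=1 r=1 s=0 t=0 u=0 v=0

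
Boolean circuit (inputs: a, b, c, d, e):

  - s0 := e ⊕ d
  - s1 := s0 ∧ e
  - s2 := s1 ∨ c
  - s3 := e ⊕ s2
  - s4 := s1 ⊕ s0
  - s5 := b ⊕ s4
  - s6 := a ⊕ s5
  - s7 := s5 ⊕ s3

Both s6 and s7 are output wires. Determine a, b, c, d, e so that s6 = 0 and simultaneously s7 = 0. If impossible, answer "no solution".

a=0 b=0 c=0 d=0 e=0

Check with a=0 b=0 c=0 d=0 e=0:
s0 = e ⊕ d = 0 ⊕ 0 = 0
s1 = s0 ∧ e = 0 ∧ 0 = 0
s2 = s1 ∨ c = 0 ∨ 0 = 0
s3 = e ⊕ s2 = 0 ⊕ 0 = 0
s4 = s1 ⊕ s0 = 0 ⊕ 0 = 0
s5 = b ⊕ s4 = 0 ⊕ 0 = 0
s6 = a ⊕ s5 = 0 ⊕ 0 = 0
s7 = s5 ⊕ s3 = 0 ⊕ 0 = 0
So s6 = 0 and s7 = 0.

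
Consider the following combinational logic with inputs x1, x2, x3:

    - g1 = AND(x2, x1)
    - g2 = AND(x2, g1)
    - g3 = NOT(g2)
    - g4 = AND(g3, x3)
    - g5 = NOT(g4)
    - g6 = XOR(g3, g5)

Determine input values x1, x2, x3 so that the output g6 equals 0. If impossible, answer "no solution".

Check with x1=1 x2=0 x3=0:
g1 = AND(x2, x1) = AND(0, 1) = 0
g2 = AND(x2, g1) = AND(0, 0) = 0
g3 = NOT(g2) = NOT 0 = 1
g4 = AND(g3, x3) = AND(1, 0) = 0
g5 = NOT(g4) = NOT 0 = 1
g6 = XOR(g3, g5) = XOR(1, 1) = 0
So g6 = 0 as required.

x1=1 x2=0 x3=0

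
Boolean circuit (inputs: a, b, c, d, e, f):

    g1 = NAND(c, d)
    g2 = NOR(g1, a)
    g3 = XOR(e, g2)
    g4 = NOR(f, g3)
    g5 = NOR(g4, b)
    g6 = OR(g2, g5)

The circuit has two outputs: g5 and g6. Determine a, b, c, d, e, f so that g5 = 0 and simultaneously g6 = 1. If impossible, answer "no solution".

a=0, b=0, c=1, d=1, e=1, f=0

Check with a=0, b=0, c=1, d=1, e=1, f=0:
g1 = NAND(c, d) = NAND(1, 1) = 0
g2 = NOR(g1, a) = NOR(0, 0) = 1
g3 = XOR(e, g2) = XOR(1, 1) = 0
g4 = NOR(f, g3) = NOR(0, 0) = 1
g5 = NOR(g4, b) = NOR(1, 0) = 0
g6 = OR(g2, g5) = OR(1, 0) = 1
So g5 = 0 and g6 = 1.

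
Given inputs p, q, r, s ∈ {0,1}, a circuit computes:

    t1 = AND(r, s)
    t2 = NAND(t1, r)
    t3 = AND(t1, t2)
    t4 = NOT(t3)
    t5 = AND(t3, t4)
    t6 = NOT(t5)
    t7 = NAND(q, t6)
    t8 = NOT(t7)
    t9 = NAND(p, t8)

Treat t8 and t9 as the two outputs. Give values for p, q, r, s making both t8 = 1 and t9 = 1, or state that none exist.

p=0, q=1, r=0, s=1

Check with p=0, q=1, r=0, s=1:
t1 = AND(r, s) = AND(0, 1) = 0
t2 = NAND(t1, r) = NAND(0, 0) = 1
t3 = AND(t1, t2) = AND(0, 1) = 0
t4 = NOT(t3) = NOT 0 = 1
t5 = AND(t3, t4) = AND(0, 1) = 0
t6 = NOT(t5) = NOT 0 = 1
t7 = NAND(q, t6) = NAND(1, 1) = 0
t8 = NOT(t7) = NOT 0 = 1
t9 = NAND(p, t8) = NAND(0, 1) = 1
So t8 = 1 and t9 = 1.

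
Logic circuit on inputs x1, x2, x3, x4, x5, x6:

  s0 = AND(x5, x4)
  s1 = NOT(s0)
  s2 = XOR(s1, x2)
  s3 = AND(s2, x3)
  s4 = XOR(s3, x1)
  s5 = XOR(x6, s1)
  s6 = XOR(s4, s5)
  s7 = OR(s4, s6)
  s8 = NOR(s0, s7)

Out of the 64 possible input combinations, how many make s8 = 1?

s8 = NOR(s0, s7) must be 1, so both s0 = 0 and s7 = 0.
s0 = AND(x5, x4) must be 0, so at least one of x5, x4 is 0.
Enumerating the 64 input combinations, 12 give s8 = 1 and 52 give s8 = 0.

12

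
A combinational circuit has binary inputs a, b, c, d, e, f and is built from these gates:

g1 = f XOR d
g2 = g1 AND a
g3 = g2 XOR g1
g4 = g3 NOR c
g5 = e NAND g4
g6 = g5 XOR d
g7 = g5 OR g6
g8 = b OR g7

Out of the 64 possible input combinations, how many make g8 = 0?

g8 = b OR g7 must be 0, so both b = 0 and g7 = 0.
g7 = g5 OR g6 must be 0, so both g5 = 0 and g6 = 0.
Enumerating the 64 input combinations, 3 give g8 = 0 and 61 give g8 = 1.

3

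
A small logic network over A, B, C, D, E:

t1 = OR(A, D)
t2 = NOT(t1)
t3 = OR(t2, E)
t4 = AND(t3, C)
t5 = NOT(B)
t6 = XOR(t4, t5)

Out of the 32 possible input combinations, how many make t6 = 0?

16

t6 = XOR(t4, t5) must be 0, so t4 and t5 are equal.
Enumerating the 32 input combinations, 16 give t6 = 0 and 16 give t6 = 1.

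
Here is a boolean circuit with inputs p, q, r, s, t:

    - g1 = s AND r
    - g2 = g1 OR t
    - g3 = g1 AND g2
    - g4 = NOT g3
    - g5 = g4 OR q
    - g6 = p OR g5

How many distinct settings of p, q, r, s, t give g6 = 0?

g6 = p OR g5 must be 0, so both p = 0 and g5 = 0.
Satisfying assignments:
  p=0, q=0, r=1, s=1, t=0
  p=0, q=0, r=1, s=1, t=1

2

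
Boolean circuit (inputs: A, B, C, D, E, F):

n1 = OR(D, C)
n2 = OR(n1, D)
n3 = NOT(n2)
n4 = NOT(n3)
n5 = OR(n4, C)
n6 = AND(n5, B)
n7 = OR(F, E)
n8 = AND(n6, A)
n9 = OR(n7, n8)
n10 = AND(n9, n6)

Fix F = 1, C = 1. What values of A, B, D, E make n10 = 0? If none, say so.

n10 = AND(n9, n6) must be 0, so at least one of n9, n6 is 0.
Check with F = 1, C = 1 and A=1, B=0, D=0, E=0:
n1 = OR(D, C) = OR(0, 1) = 1
n2 = OR(n1, D) = OR(1, 0) = 1
n3 = NOT(n2) = NOT 1 = 0
n4 = NOT(n3) = NOT 0 = 1
n5 = OR(n4, C) = OR(1, 1) = 1
n6 = AND(n5, B) = AND(1, 0) = 0
n7 = OR(F, E) = OR(1, 0) = 1
n8 = AND(n6, A) = AND(0, 1) = 0
n9 = OR(n7, n8) = OR(1, 0) = 1
n10 = AND(n9, n6) = AND(1, 0) = 0
So n10 = 0.

A=1, B=0, D=0, E=0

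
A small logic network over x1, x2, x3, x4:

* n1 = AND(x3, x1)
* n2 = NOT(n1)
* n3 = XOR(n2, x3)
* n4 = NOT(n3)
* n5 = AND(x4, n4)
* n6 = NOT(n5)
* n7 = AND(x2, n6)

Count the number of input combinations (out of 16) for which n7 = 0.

9

n7 = AND(x2, n6) must be 0, so at least one of x2, n6 is 0.
Enumerating the 16 input combinations, 9 give n7 = 0 and 7 give n7 = 1.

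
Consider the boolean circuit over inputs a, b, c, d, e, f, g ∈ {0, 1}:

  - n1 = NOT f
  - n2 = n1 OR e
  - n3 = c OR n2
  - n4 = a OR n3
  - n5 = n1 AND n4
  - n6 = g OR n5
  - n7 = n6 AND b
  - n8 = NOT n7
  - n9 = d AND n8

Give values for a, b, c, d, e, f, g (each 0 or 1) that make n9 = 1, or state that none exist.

a=0 b=0 c=0 d=1 e=1 f=0 g=0

Check with a=0 b=0 c=0 d=1 e=1 f=0 g=0:
n1 = NOT f = NOT 0 = 1
n2 = n1 OR e = 1 OR 1 = 1
n3 = c OR n2 = 0 OR 1 = 1
n4 = a OR n3 = 0 OR 1 = 1
n5 = n1 AND n4 = 1 AND 1 = 1
n6 = g OR n5 = 0 OR 1 = 1
n7 = n6 AND b = 1 AND 0 = 0
n8 = NOT n7 = NOT 0 = 1
n9 = d AND n8 = 1 AND 1 = 1
So n9 = 1 as required.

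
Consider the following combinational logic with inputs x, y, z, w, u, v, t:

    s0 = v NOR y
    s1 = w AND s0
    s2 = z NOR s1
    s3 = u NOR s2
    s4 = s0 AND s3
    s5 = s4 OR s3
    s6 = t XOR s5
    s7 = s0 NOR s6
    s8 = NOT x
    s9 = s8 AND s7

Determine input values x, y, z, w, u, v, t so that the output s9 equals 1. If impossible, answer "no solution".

x=0, y=1, z=0, w=0, u=0, v=0, t=0

s9 = s8 AND s7 must be 1, so both s8 = 1 and s7 = 1.
s8 = NOT x must be 1, so x = 0.
Check with x=0, y=1, z=0, w=0, u=0, v=0, t=0:
s0 = v NOR y = 0 NOR 1 = 0
s1 = w AND s0 = 0 AND 0 = 0
s2 = z NOR s1 = 0 NOR 0 = 1
s3 = u NOR s2 = 0 NOR 1 = 0
s4 = s0 AND s3 = 0 AND 0 = 0
s5 = s4 OR s3 = 0 OR 0 = 0
s6 = t XOR s5 = 0 XOR 0 = 0
s7 = s0 NOR s6 = 0 NOR 0 = 1
s8 = NOT x = NOT 0 = 1
s9 = s8 AND s7 = 1 AND 1 = 1
So s9 = 1 as required.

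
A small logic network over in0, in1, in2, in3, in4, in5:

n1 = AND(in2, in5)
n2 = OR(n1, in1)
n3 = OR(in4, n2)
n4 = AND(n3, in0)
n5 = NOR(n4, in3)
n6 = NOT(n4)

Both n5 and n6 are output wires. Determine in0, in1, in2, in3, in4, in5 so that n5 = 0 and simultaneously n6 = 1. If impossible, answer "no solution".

Check with in0=0 in1=0 in2=1 in3=1 in4=0 in5=1:
n1 = AND(in2, in5) = AND(1, 1) = 1
n2 = OR(n1, in1) = OR(1, 0) = 1
n3 = OR(in4, n2) = OR(0, 1) = 1
n4 = AND(n3, in0) = AND(1, 0) = 0
n5 = NOR(n4, in3) = NOR(0, 1) = 0
n6 = NOT(n4) = NOT 0 = 1
So n5 = 0 and n6 = 1.

in0=0 in1=0 in2=1 in3=1 in4=0 in5=1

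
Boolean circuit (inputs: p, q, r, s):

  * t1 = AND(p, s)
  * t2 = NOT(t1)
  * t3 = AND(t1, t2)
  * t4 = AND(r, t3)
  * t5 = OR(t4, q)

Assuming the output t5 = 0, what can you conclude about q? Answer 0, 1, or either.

0

t5 = OR(t4, q) must be 0, so both t4 = 0 and q = 0.
Every assignment with t5 = 0 has q = 0; there are 8 such assignment(s).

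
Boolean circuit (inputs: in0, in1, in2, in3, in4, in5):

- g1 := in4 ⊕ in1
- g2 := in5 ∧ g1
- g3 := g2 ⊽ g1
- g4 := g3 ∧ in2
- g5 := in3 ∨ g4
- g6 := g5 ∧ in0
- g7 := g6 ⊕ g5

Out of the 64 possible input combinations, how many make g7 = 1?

g7 = g6 ⊕ g5 must be 1, so g6 and g5 differ.
Enumerating the 64 input combinations, 20 give g7 = 1 and 44 give g7 = 0.

20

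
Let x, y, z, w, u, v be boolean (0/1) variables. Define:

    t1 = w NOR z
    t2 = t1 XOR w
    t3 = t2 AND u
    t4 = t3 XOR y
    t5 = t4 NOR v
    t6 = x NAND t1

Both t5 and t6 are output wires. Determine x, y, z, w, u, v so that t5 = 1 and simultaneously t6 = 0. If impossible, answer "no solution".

Check with x=1 y=1 z=0 w=0 u=1 v=0:
t1 = w NOR z = 0 NOR 0 = 1
t2 = t1 XOR w = 1 XOR 0 = 1
t3 = t2 AND u = 1 AND 1 = 1
t4 = t3 XOR y = 1 XOR 1 = 0
t5 = t4 NOR v = 0 NOR 0 = 1
t6 = x NAND t1 = 1 NAND 1 = 0
So t5 = 1 and t6 = 0.

x=1 y=1 z=0 w=0 u=1 v=0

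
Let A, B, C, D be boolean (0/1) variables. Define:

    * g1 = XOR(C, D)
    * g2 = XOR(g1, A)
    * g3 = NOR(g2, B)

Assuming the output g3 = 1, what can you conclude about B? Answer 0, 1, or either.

g3 = NOR(g2, B) must be 1, so both g2 = 0 and B = 0.
Every assignment with g3 = 1 has B = 0; there are 4 such assignment(s).
  A=0, B=0, C=0, D=0
  A=0, B=0, C=1, D=1
  A=1, B=0, C=0, D=1
  A=1, B=0, C=1, D=0

0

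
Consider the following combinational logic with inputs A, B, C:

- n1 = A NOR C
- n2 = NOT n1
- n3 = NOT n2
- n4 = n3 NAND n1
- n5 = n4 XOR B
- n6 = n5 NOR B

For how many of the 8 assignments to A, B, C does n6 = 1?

n6 = n5 NOR B must be 1, so both n5 = 0 and B = 0.
Satisfying assignments:
  A=0, B=0, C=0

1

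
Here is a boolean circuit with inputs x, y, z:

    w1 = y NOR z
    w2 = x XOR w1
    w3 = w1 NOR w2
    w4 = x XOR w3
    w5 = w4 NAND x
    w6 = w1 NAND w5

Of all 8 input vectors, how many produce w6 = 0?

1

w6 = w1 NAND w5 must be 0, so both w1 = 1 and w5 = 1.
Enumerating the 8 input combinations, 1 give w6 = 0 and 7 give w6 = 1.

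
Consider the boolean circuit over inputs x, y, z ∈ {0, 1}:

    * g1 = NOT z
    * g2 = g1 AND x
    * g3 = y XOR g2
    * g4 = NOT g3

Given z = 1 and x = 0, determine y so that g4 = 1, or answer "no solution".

g4 = NOT g3 must be 1, so g3 = 0.
g3 = y XOR g2 must be 0, so y and g2 are equal.
Check with z = 1 and x = 0 and y=0:
g1 = NOT z = NOT 1 = 0
g2 = g1 AND x = 0 AND 0 = 0
g3 = y XOR g2 = 0 XOR 0 = 0
g4 = NOT g3 = NOT 0 = 1
So g4 = 1.

y=0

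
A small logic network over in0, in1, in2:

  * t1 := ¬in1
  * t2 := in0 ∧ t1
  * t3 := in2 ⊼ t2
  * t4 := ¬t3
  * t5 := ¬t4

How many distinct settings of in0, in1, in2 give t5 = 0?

1

t5 = ¬t4 must be 0, so t4 = 1.
Satisfying assignments:
  in0=1, in1=0, in2=1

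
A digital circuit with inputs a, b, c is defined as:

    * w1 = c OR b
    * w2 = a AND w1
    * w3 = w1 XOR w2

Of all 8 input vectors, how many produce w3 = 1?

3

w3 = w1 XOR w2 must be 1, so w1 and w2 differ.
Satisfying assignments:
  a=0, b=0, c=1
  a=0, b=1, c=0
  a=0, b=1, c=1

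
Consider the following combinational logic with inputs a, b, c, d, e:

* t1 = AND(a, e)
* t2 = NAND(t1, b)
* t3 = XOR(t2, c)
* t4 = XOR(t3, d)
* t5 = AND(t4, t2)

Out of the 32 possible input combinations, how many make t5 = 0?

18

t5 = AND(t4, t2) must be 0, so at least one of t4, t2 is 0.
Enumerating the 32 input combinations, 18 give t5 = 0 and 14 give t5 = 1.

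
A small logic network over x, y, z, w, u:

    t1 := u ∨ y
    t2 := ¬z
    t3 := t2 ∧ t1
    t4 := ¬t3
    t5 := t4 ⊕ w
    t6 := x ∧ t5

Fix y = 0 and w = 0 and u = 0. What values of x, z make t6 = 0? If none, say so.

t6 = x ∧ t5 must be 0, so at least one of x, t5 is 0.
Check with y = 0 and w = 0 and u = 0 and x=0, z=1:
t1 = u ∨ y = 0 ∨ 0 = 0
t2 = ¬z = ¬1 = 0
t3 = t2 ∧ t1 = 0 ∧ 0 = 0
t4 = ¬t3 = ¬0 = 1
t5 = t4 ⊕ w = 1 ⊕ 0 = 1
t6 = x ∧ t5 = 0 ∧ 1 = 0
So t6 = 0.

x=0, z=1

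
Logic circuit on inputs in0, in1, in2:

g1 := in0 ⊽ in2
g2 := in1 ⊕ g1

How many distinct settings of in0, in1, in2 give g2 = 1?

g2 = in1 ⊕ g1 must be 1, so in1 and g1 differ.
Satisfying assignments:
  in0=0, in1=0, in2=0
  in0=0, in1=1, in2=1
  in0=1, in1=1, in2=0
  in0=1, in1=1, in2=1

4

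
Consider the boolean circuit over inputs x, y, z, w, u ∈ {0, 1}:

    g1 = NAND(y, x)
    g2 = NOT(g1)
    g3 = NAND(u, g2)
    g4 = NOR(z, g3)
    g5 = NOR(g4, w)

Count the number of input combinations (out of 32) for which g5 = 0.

17

g5 = NOR(g4, w) must be 0, so at least one of g4, w is 1.
Enumerating the 32 input combinations, 17 give g5 = 0 and 15 give g5 = 1.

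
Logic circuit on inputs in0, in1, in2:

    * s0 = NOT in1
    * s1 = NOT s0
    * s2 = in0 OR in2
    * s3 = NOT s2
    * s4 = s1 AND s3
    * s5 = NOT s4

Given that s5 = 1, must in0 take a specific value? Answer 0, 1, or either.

Both values of in0 occur among assignments with s5 = 1:
  in0=0: in0=0, in1=0, in2=0
  in0=1: in0=1, in1=0, in2=0

either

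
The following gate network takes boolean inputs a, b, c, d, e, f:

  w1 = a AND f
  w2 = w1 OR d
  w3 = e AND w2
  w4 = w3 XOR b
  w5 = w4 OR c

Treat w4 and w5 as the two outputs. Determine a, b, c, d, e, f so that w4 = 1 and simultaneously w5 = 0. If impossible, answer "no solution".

Across all 64 input combinations, none give both w4 = 1 and w5 = 0.

no solution exists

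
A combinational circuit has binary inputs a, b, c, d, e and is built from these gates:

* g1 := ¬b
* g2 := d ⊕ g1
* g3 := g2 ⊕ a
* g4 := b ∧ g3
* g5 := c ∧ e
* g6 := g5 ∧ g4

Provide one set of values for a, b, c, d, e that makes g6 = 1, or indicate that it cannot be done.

g6 = g5 ∧ g4 must be 1, so both g5 = 1 and g4 = 1.
Check with a=0 b=1 c=1 d=1 e=1:
g1 = ¬b = ¬1 = 0
g2 = d ⊕ g1 = 1 ⊕ 0 = 1
g3 = g2 ⊕ a = 1 ⊕ 0 = 1
g4 = b ∧ g3 = 1 ∧ 1 = 1
g5 = c ∧ e = 1 ∧ 1 = 1
g6 = g5 ∧ g4 = 1 ∧ 1 = 1
So g6 = 1 as required.

a=0 b=1 c=1 d=1 e=1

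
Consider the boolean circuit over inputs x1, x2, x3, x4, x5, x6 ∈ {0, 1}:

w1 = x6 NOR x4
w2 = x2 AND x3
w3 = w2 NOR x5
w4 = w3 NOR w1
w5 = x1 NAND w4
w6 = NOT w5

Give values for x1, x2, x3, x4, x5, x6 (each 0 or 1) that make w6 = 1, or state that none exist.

w6 = NOT w5 must be 1, so w5 = 0.
w5 = x1 NAND w4 must be 0, so both x1 = 1 and w4 = 1.
w4 = w3 NOR w1 must be 1, so both w3 = 0 and w1 = 0.
Check with x1=1, x2=0, x3=1, x4=0, x5=1, x6=1:
w1 = x6 NOR x4 = 1 NOR 0 = 0
w2 = x2 AND x3 = 0 AND 1 = 0
w3 = w2 NOR x5 = 0 NOR 1 = 0
w4 = w3 NOR w1 = 0 NOR 0 = 1
w5 = x1 NAND w4 = 1 NAND 1 = 0
w6 = NOT w5 = NOT 0 = 1
So w6 = 1 as required.

x1=1, x2=0, x3=1, x4=0, x5=1, x6=1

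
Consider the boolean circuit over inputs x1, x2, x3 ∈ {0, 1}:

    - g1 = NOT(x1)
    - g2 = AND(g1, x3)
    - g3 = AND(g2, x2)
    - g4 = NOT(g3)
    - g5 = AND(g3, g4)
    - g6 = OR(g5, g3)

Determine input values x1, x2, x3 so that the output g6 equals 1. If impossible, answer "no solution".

x1=0 x2=1 x3=1

g6 = OR(g5, g3) must be 1, so at least one of g5, g3 is 1.
Check with x1=0 x2=1 x3=1:
g1 = NOT(x1) = NOT 0 = 1
g2 = AND(g1, x3) = AND(1, 1) = 1
g3 = AND(g2, x2) = AND(1, 1) = 1
g4 = NOT(g3) = NOT 1 = 0
g5 = AND(g3, g4) = AND(1, 0) = 0
g6 = OR(g5, g3) = OR(0, 1) = 1
So g6 = 1 as required.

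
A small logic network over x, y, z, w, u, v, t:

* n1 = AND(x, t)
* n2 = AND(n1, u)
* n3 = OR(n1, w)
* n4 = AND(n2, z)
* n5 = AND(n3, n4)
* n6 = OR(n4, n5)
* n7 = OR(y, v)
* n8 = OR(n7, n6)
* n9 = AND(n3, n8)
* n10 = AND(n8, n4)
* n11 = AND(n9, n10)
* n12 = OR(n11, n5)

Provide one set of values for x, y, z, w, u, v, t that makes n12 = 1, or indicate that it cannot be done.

n12 = OR(n11, n5) must be 1, so at least one of n11, n5 is 1.
Check with x=1, y=1, z=1, w=0, u=1, v=1, t=1:
n1 = AND(x, t) = AND(1, 1) = 1
n2 = AND(n1, u) = AND(1, 1) = 1
n3 = OR(n1, w) = OR(1, 0) = 1
n4 = AND(n2, z) = AND(1, 1) = 1
n5 = AND(n3, n4) = AND(1, 1) = 1
n6 = OR(n4, n5) = OR(1, 1) = 1
n7 = OR(y, v) = OR(1, 1) = 1
n8 = OR(n7, n6) = OR(1, 1) = 1
n9 = AND(n3, n8) = AND(1, 1) = 1
n10 = AND(n8, n4) = AND(1, 1) = 1
n11 = AND(n9, n10) = AND(1, 1) = 1
n12 = OR(n11, n5) = OR(1, 1) = 1
So n12 = 1 as required.

x=1, y=1, z=1, w=0, u=1, v=1, t=1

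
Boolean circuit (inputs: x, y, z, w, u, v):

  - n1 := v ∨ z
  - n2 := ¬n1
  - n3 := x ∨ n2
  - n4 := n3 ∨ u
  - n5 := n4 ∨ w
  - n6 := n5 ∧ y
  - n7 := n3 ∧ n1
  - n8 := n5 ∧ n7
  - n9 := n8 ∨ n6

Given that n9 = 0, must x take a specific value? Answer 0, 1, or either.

Both values of x occur among assignments with n9 = 0:
  x=0: x=0, y=0, z=0, w=0, u=0, v=0
  x=1: x=1, y=0, z=0, w=0, u=0, v=0

either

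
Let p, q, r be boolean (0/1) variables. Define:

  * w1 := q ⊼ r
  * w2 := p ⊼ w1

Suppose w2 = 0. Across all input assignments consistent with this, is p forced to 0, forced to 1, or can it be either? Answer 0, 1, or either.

1

w2 = p ⊼ w1 must be 0, so both p = 1 and w1 = 1.
w1 = q ⊼ r must be 1, so at least one of q, r is 0.
Every assignment with w2 = 0 has p = 1; there are 3 such assignment(s).
  p=1, q=0, r=0
  p=1, q=0, r=1
  p=1, q=1, r=0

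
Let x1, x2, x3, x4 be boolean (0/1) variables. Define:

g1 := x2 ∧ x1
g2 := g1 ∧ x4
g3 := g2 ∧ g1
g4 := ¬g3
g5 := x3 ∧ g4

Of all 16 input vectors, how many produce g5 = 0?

g5 = x3 ∧ g4 must be 0, so at least one of x3, g4 is 0.
Enumerating the 16 input combinations, 9 give g5 = 0 and 7 give g5 = 1.

9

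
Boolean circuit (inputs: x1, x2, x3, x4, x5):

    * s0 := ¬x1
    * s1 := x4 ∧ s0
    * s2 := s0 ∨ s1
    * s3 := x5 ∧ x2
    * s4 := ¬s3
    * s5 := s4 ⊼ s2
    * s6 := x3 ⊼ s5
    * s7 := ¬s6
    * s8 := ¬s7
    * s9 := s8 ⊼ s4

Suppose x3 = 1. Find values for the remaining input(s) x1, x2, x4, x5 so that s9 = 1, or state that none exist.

x1=1 x2=0 x4=1 x5=1

s9 = s8 ⊼ s4 must be 1, so at least one of s8, s4 is 0.
Check with x3 = 1 and x1=1, x2=0, x4=1, x5=1:
s0 = ¬x1 = ¬1 = 0
s1 = x4 ∧ s0 = 1 ∧ 0 = 0
s2 = s0 ∨ s1 = 0 ∨ 0 = 0
s3 = x5 ∧ x2 = 1 ∧ 0 = 0
s4 = ¬s3 = ¬0 = 1
s5 = s4 ⊼ s2 = 1 ⊼ 0 = 1
s6 = x3 ⊼ s5 = 1 ⊼ 1 = 0
s7 = ¬s6 = ¬0 = 1
s8 = ¬s7 = ¬1 = 0
s9 = s8 ⊼ s4 = 0 ⊼ 1 = 1
So s9 = 1.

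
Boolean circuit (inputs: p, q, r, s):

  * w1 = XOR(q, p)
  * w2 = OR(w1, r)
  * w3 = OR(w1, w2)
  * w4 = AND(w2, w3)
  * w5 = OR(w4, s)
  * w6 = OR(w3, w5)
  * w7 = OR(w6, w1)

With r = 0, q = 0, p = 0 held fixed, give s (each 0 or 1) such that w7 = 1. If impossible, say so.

s=1

Check with r = 0, q = 0, p = 0 and s=1:
w1 = XOR(q, p) = XOR(0, 0) = 0
w2 = OR(w1, r) = OR(0, 0) = 0
w3 = OR(w1, w2) = OR(0, 0) = 0
w4 = AND(w2, w3) = AND(0, 0) = 0
w5 = OR(w4, s) = OR(0, 1) = 1
w6 = OR(w3, w5) = OR(0, 1) = 1
w7 = OR(w6, w1) = OR(1, 0) = 1
So w7 = 1.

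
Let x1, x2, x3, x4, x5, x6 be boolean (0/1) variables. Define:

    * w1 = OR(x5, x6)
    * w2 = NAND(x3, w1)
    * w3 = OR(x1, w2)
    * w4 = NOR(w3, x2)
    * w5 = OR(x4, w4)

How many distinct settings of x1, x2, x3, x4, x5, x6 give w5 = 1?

35

w5 = OR(x4, w4) must be 1, so at least one of x4, w4 is 1.
Enumerating the 64 input combinations, 35 give w5 = 1 and 29 give w5 = 0.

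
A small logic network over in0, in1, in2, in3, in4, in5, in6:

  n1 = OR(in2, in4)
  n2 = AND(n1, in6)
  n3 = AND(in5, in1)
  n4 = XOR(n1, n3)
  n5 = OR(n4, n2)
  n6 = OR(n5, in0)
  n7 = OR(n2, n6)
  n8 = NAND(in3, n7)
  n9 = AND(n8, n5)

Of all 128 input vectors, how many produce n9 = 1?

n9 = AND(n8, n5) must be 1, so both n8 = 1 and n5 = 1.
n8 = NAND(in3, n7) must be 1, so at least one of in3, n7 is 0.
n5 = OR(n4, n2) must be 1, so at least one of n4, n2 is 1.
Enumerating the 128 input combinations, 46 give n9 = 1 and 82 give n9 = 0.

46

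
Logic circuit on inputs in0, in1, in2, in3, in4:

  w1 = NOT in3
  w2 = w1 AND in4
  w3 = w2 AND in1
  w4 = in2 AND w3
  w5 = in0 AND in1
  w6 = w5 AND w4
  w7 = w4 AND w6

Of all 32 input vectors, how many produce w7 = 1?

1

w7 = w4 AND w6 must be 1, so both w4 = 1 and w6 = 1.
w4 = in2 AND w3 must be 1, so both in2 = 1 and w3 = 1.
w6 = w5 AND w4 must be 1, so both w5 = 1 and w4 = 1.
Satisfying assignments:
  in0=1, in1=1, in2=1, in3=0, in4=1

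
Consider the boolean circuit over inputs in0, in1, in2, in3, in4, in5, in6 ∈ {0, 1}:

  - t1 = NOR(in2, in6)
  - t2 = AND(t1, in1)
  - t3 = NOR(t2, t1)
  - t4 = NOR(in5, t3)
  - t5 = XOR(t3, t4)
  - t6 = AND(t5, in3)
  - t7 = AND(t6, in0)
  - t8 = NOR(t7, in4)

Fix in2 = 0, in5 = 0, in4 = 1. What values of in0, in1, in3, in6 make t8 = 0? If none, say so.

in0=1 in1=1 in3=0 in6=1

Check with in2 = 0, in5 = 0, in4 = 1 and in0=1, in1=1, in3=0, in6=1:
t1 = NOR(in2, in6) = NOR(0, 1) = 0
t2 = AND(t1, in1) = AND(0, 1) = 0
t3 = NOR(t2, t1) = NOR(0, 0) = 1
t4 = NOR(in5, t3) = NOR(0, 1) = 0
t5 = XOR(t3, t4) = XOR(1, 0) = 1
t6 = AND(t5, in3) = AND(1, 0) = 0
t7 = AND(t6, in0) = AND(0, 1) = 0
t8 = NOR(t7, in4) = NOR(0, 1) = 0
So t8 = 0.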